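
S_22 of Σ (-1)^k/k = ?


S = -1 + 1/2 - 1/3 + 1/4 - 1/5 + 1/6 - 1/7 + 1/8 ± ...
= -0.6709
(Full series converges to -ln(2) ≈ -0.6931)

S_22 = -0.6709


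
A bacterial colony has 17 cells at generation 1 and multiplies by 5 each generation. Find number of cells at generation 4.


aₙ = a₁·r^(n-1)
= 17×5^3
= 17×125
= 2125

a_4 = 2125


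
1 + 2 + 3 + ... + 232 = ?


n(n+1)/2 = 232×233/2 = 54056/2 = 27028

Σk = 27028


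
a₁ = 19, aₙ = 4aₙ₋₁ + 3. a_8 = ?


Computing step by step:
a_1 = 19
a_2 = 79
a_3 = 319
a_4 = 1279
a_5 = 5119
a_6 = 20479
a_7 = 81919
a_8 = 327679


a_8 = 327679


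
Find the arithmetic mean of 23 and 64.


AM = (23 + 64)/2 = 87/2 = 43.5

AM = 43.5


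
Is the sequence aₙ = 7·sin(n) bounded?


For all n, -1 ≤ sin(n) ≤ 1, so -7 ≤ 7·sin(n) ≤ 7
Lower bound: -7, Upper bound: 7
The sequence IS bounded

Bounded (-7 ≤ aₙ ≤ 7)


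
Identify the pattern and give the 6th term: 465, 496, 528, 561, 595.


Pattern: triangular numbers: n(n+1)/2
Terms: 465, 496, 528, 561, 595
Next term = 630

Next term = 630


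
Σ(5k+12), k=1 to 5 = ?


Σ(5k+12) = 5·Σk + 12·n
= 5·15 + 12·5
= 75 + 60 = 135

Σ = 135


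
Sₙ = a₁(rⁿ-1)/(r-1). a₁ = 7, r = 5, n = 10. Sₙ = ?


Sₙ = 7×(5^10 - 1)/(5 - 1)
= 7×(9765625 - 1)/4
= 7×9765624/4
= 17089842

S_10 = 17089842


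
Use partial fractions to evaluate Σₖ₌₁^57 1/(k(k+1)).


1/(k(k+1)) = 1/k - 1/(k+1) (partial fractions)
Telescoping: Σ = 1 - 1/58 = 57/58

Sum = 57/58


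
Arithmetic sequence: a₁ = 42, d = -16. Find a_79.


aₙ = a₁ + (n-1)d
= 42 + (79-1)×-16
= 42 - 1248
= -1206

a_79 = -1206


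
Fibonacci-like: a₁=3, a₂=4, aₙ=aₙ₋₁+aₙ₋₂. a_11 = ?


Computing iteratively: 3, 4, 7, 11, 18, 29, 47, 76, 123, 199, 322
a_11 = 322

a_11 = 322


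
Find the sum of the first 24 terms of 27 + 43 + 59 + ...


aₙ = 27 + (24-1)×16 = 395
Sₙ = n(a₁+aₙ)/2 = 24×(27+395)/2
= 24×422/2 = 5064

S_24 = 5064


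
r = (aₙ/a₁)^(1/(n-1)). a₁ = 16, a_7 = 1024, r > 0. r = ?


r^(n-1) = aₙ/a₁
r^6 = 1024/16 = 64
r = 64^(1/6)
= ±2; taking r > 0 gives r = 2

r = 2


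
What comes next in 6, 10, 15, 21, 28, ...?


Pattern: triangular numbers: n(n+1)/2
Terms: 6, 10, 15, 21, 28
Next term = 36

Next term = 36


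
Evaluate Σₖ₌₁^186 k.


n(n+1)/2 = 186×187/2 = 34782/2 = 17391

Σk = 17391


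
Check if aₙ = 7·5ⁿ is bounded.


aₙ = 7·5ⁿ → as n→∞, aₙ→∞ (since base 5 > 1)
No finite upper bound exists
The sequence is UNBOUNDED

Unbounded (aₙ → ∞ as n → ∞)


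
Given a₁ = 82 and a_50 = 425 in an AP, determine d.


d = (aₙ - a₁)/(n-1)
= (425 - 82)/(50-1)
= 343/49 = 7

d = 7


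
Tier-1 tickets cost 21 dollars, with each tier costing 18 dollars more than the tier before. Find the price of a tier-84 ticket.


aₙ = a₁ + (n-1)d
= 21 + (84-1)×18
= 21 + 1494
= 1515

a_84 = 1515


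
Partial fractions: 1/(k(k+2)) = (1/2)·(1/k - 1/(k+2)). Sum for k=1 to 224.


1/(k(k+2)) = (1/2)·(1/k - 1/(k+2)) (partial fractions)
Telescoping: Σ = (1/2)·(1 + 1/2 - 1/225 - 1/226) = 18956/25425

Sum = 18956/25425


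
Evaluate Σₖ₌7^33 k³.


Σₖ₌7^33 k³ = [33·34/2]² − [6·7/2]²
= 314721 − 441 = 314280

Σk³ = 314280


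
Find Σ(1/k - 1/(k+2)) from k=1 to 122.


Telescoping with gap 2: two head and two tail terms survive.
= (1 + 1/2) - (1/123 + 1/124)
= 3/2 - 1/123 - 1/124 = 22631/15252

Sum = 22631/15252


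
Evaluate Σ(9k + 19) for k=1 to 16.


Σ(9k+19) = 9·Σk + 19·n
= 9·136 + 19·16
= 1224 + 304 = 1528

Σ = 1528


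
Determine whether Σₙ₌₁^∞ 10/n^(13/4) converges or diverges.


p-series test: Σ c/n^p converges if p > 1, diverges if p ≤ 1 (constant c > 0 doesn't affect convergence).
p = 13/4
13/4 > 1 → CONVERGES

Converges (p = 13/4 > 1)


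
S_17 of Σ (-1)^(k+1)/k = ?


S = 1 - 1/2 + 1/3 - 1/4 + 1/5 - 1/6 + 1/7 - 1/8 ± ...
= 0.7217
(Full series converges to +ln(2) ≈ +0.6931)

S_17 = 0.7217


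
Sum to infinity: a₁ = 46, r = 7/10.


S∞ = a₁/(1-r) = 46/(1 - 7/10)
= 46/(3/10)
= 460/3

S∞ = 460/3


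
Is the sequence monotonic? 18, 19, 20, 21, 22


Differences: 1, 1, 1, 1
All differences > 0 → strictly INCREASING

Monotonically increasing


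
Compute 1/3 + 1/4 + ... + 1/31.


Σₖ₌3^31 1/k = 1/3 + 1/4 + 1/5 + ... + 1/31
= 182471592627157/72201776446800
≈ 2.5272

Sum = 182471592627157/72201776446800 ≈ 2.5272


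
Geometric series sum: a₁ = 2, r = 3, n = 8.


Sₙ = 2×(3^8 - 1)/(3 - 1)
= 2×(6561 - 1)/2
= 2×6560/2
= 6560

S_8 = 6560


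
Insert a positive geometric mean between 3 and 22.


GM = √(3×22) = √66 = 8.124

GM = 8.124


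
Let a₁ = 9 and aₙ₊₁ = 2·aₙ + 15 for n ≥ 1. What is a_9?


Computing step by step:
a_1 = 9
a_2 = 33
a_3 = 81
a_4 = 177
a_5 = 369
a_6 = 753
a_7 = 1521
a_8 = 3057
a_9 = 6129


a_9 = 6129


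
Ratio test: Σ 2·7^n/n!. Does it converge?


aₙ = 2·7^n/n!
a_{n+1}/aₙ = 7^(n+1)/(n+1)! × n!/7^n  (constant 2 cancels)
= 7/(n+1)
L = lim(n→∞) 7/(n+1) = 0
L < 1 → series CONVERGES

Converges (ratio test: L = 0 < 1)


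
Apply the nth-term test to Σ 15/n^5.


lim(n→∞) 15/n^5 = 0
lim aₙ = 0 → nth-term test is INCONCLUSIVE
(Need other tests; this is actually a convergent p-series with p=5 > 1)

Inconclusive (lim aₙ = 0; need another test)


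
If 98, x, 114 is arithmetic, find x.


AM = (98 + 114)/2 = 212/2 = 106

AM = 106


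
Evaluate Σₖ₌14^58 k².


Σₖ₌14^58 k² = Σₖ₌₁^58 k² − Σₖ₌₁^13 k²
= 58·59·117/6 − 13·14·27/6
= 66729 − 819 = 65910

Σk² = 65910


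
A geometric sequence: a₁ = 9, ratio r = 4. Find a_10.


aₙ = a₁·r^(n-1)
= 9×4^9
= 9×262144
= 2359296

a_10 = 2359296


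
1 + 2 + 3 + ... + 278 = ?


n(n+1)/2 = 278×279/2 = 77562/2 = 38781

Σk = 38781


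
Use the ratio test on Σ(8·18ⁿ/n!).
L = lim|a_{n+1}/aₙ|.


aₙ = 8·18^n/n!
a_{n+1}/aₙ = 18^(n+1)/(n+1)! × n!/18^n  (constant 8 cancels)
= 18/(n+1)
L = lim(n→∞) 18/(n+1) = 0
L < 1 → series CONVERGES

Converges (ratio test: L = 0 < 1)


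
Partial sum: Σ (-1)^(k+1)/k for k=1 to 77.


S = 1 - 1/2 + 1/3 - 1/4 + 1/5 - 1/6 + 1/7 - 1/8 ± ...
= 0.6996
(Full series converges to +ln(2) ≈ +0.6931)

S_77 = 0.6996


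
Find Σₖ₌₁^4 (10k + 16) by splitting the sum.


Σ(10k+16) = 10·Σk + 16·n
= 10·10 + 16·4
= 100 + 64 = 164

Σ = 164


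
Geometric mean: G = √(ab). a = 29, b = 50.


GM = √(29×50) = √1450 = 38.0789

GM = 38.0789


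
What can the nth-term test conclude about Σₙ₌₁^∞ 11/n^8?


lim(n→∞) 11/n^8 = 0
lim aₙ = 0 → nth-term test is INCONCLUSIVE
(Need other tests; this is actually a convergent p-series with p=8 > 1)

Inconclusive (lim aₙ = 0; need another test)


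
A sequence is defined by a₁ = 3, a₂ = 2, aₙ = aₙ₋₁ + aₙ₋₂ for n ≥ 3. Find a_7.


Computing iteratively: 3, 2, 5, 7, 12, 19, 31
a_7 = 31

a_7 = 31


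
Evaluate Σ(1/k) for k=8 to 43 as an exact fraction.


Σₖ₌8^43 1/k = 1/8 + 1/9 + 1/10 + ... + 1/43
= 1504686277918583399/856326196254765600
≈ 1.7571

Sum = 1504686277918583399/856326196254765600 ≈ 1.7571


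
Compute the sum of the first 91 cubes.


n(n+1)/2 = 91×92/2 = 4186
Σk³ = 4186² = 17522596

Σk³ = 17522596


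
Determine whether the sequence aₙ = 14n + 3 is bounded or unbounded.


aₙ = 14n + 3 → as n→∞, aₙ→∞
No finite upper bound exists
The sequence is UNBOUNDED

Unbounded (aₙ → ∞ as n → ∞)


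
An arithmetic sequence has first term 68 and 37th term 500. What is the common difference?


d = (aₙ - a₁)/(n-1)
= (500 - 68)/(37-1)
= 432/36 = 12

d = 12


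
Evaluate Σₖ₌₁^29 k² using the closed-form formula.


n = 29
n(n+1)(2n+1)/6 = 29×30×59/6
= 51330/6 = 8555

Σk² = 8555


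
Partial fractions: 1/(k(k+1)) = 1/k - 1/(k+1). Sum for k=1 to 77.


1/(k(k+1)) = 1/k - 1/(k+1) (partial fractions)
Telescoping: Σ = 1 - 1/78 = 77/78

Sum = 77/78


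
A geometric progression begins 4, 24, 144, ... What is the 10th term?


aₙ = a₁·r^(n-1)
= 4×6^9
= 4×10077696
= 40310784

a_10 = 40310784


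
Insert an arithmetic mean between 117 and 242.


AM = (117 + 242)/2 = 359/2 = 179.5

AM = 179.5


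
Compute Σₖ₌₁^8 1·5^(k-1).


Sₙ = 1×(5^8 - 1)/(5 - 1)
= 1×(390625 - 1)/4
= 1×390624/4
= 97656

S_8 = 97656


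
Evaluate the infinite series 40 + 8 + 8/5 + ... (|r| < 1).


S∞ = a₁/(1-r) = 40/(1 - 1/5)
= 40/(4/5)
= 50

S∞ = 50


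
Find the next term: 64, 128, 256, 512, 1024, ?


Pattern: powers of 2: 2ⁿ
Terms: 64, 128, 256, 512, 1024
Next term = 2048

Next term = 2048


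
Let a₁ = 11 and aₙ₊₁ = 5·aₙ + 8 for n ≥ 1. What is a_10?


Computing step by step:
a_1 = 11
a_2 = 63
a_3 = 323
a_4 = 1623
a_5 = 8123
a_6 = 40623
a_7 = 203123
a_8 = 1015623
a_9 = 5078123
a_10 = 25390623


a_10 = 25390623


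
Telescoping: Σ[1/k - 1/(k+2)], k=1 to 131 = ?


Telescoping with gap 2: two head and two tail terms survive.
= (1 + 1/2) - (1/132 + 1/133)
= 3/2 - 1/132 - 1/133 = 26069/17556

Sum = 26069/17556


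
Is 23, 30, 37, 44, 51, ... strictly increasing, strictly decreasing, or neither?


Differences: 7, 7, 7, 7
All differences > 0 → strictly INCREASING

Monotonically increasing


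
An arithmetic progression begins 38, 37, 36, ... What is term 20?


aₙ = a₁ + (n-1)d
= 38 + (20-1)×-1
= 38 - 19
= 19

a_20 = 19


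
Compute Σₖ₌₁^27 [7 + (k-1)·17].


aₙ = 7 + (27-1)×17 = 449
Sₙ = n(a₁+aₙ)/2 = 27×(7+449)/2
= 27×456/2 = 6156

S_27 = 6156


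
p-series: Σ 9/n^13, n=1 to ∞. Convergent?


p-series test: Σ c/n^p converges if p > 1, diverges if p ≤ 1 (constant c > 0 doesn't affect convergence).
p = 13
13 > 1 → CONVERGES

Converges (p = 13 > 1)


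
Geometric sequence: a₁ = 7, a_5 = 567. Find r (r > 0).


r^(n-1) = aₙ/a₁
r^4 = 567/7 = 81
r = 81^(1/4)
= ±3; taking r > 0 gives r = 3

r = 3


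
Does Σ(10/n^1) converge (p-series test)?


p-series test: Σ c/n^p converges if p > 1, diverges if p ≤ 1 (constant c > 0 doesn't affect convergence).
p = 1
1 ≤ 1 → DIVERGES

Diverges (p = 1 ≤ 1)


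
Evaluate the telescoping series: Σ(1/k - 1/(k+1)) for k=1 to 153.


Telescoping: adjacent terms cancel.
= 1/1 - 1/154
= 1 - 1/154 = 153/154

Sum = 153/154


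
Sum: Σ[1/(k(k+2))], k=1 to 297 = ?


1/(k(k+2)) = (1/2)·(1/k - 1/(k+2)) (partial fractions)
Telescoping: Σ = (1/2)·(1 + 1/2 - 1/298 - 1/299) = 33264/44551

Sum = 33264/44551


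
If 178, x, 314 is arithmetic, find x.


AM = (178 + 314)/2 = 492/2 = 246

AM = 246


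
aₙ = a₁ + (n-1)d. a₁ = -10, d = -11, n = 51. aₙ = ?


aₙ = a₁ + (n-1)d
= -10 + (51-1)×-11
= -10 - 550
= -560

a_51 = -560


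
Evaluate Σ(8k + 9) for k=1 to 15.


Σ(8k+9) = 8·Σk + 9·n
= 8·120 + 9·15
= 960 + 135 = 1095

Σ = 1095


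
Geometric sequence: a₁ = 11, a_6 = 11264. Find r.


r^(n-1) = aₙ/a₁
r^5 = 11264/11 = 1024
r = 1024^(1/5)
= 4

r = 4


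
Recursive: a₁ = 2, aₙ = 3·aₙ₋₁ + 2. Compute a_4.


Computing step by step:
a_1 = 2
a_2 = 8
a_3 = 26
a_4 = 80


a_4 = 80


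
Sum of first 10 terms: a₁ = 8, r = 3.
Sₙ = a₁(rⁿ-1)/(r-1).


Sₙ = 8×(3^10 - 1)/(3 - 1)
= 8×(59049 - 1)/2
= 8×59048/2
= 236192

S_10 = 236192


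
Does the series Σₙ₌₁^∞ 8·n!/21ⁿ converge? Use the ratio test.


aₙ = 8·n!/21^n
a_{n+1}/aₙ = (n+1)!/21^(n+1) × 21^n/n!  (constant 8 cancels)
= (n+1)/21
L = lim(n→∞) (n+1)/21 = ∞
L > 1 → series DIVERGES

Diverges (ratio test: L = ∞ > 1)


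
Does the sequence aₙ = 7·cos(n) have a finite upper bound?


For all n, -1 ≤ cos(n) ≤ 1, so -7 ≤ 7·cos(n) ≤ 7
Lower bound: -7, Upper bound: 7
The sequence IS bounded

Bounded (-7 ≤ aₙ ≤ 7)


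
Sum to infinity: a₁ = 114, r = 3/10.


S∞ = a₁/(1-r) = 114/(1 - 3/10)
= 114/(7/10)
= 1140/7

S∞ = 1140/7


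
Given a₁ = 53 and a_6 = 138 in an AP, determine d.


d = (aₙ - a₁)/(n-1)
= (138 - 53)/(6-1)
= 85/5 = 17

d = 17


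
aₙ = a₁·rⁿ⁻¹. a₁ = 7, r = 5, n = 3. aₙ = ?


aₙ = a₁·r^(n-1)
= 7×5^2
= 7×25
= 175

a_3 = 175


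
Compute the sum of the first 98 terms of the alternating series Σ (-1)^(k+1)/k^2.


S = 1 - 1/4 + 1/9 - 1/16 + 1/25 - 1/36 + 1/49 - 1/64 ± ...
= 0.8224
(Full series converges to +π²/12 ≈ +0.8225)

S_98 = 0.8224


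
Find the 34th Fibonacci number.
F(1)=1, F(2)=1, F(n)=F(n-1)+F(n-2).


Fibonacci sequence: 1, 1, 2, 3, 5, 8, 13, 21, 34, 55, 89, ...
F(34) = 5702887

F(34) = 5702887


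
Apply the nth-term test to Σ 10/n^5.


lim(n→∞) 10/n^5 = 0
lim aₙ = 0 → nth-term test is INCONCLUSIVE
(Need other tests; this is actually a convergent p-series with p=5 > 1)

Inconclusive (lim aₙ = 0; need another test)


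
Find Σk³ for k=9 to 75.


Σₖ₌9^75 k³ = [75·76/2]² − [8·9/2]²
= 8122500 − 1296 = 8121204

Σk³ = 8121204


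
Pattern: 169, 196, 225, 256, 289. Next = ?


Pattern: perfect squares: n²
Terms: 169, 196, 225, 256, 289
Next term = 324

Next term = 324


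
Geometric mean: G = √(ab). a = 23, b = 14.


GM = √(23×14) = √322 = 17.9444

GM = 17.9444


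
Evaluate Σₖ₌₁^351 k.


n(n+1)/2 = 351×352/2 = 123552/2 = 61776

Σk = 61776


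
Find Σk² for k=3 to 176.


Σₖ₌3^176 k² = Σₖ₌₁^176 k² − Σₖ₌₁^2 k²
= 176·177·353/6 − 2·3·5/6
= 1832776 − 5 = 1832771

Σk² = 1832771


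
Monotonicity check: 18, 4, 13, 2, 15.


Differences: -14, 9, -11, 13
Difference at position 2 is +9 (> 0) but position 1 is -14 (< 0) — sequence both rises and falls
→ NOT monotonic

Not monotonic


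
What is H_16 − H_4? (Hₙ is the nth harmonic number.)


Σₖ₌5^16 1/k = 1/5 + 1/6 + 1/7 + ... + 1/16
= 935059/720720
≈ 1.2974

Sum = 935059/720720 ≈ 1.2974


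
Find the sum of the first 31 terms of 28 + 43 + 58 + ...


aₙ = 28 + (31-1)×15 = 478
Sₙ = n(a₁+aₙ)/2 = 31×(28+478)/2
= 31×506/2 = 7843

S_31 = 7843


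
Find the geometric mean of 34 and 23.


GM = √(34×23) = √782 = 27.9643

GM = 27.9643


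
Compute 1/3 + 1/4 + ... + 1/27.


Σₖ₌3^27 1/k = 1/3 + 1/4 + 1/5 + ... + 1/27
= 192066102203/80313433200
≈ 2.3915

Sum = 192066102203/80313433200 ≈ 2.3915


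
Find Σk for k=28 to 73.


Σₖ₌28^73 k = Σₖ₌₁^73 k − Σₖ₌₁^27 k
= 73·74/2 − 27·28/2
= 2701 − 378 = 2323

Σk = 2323


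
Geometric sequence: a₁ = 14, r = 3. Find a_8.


aₙ = a₁·r^(n-1)
= 14×3^7
= 14×2187
= 30618

a_8 = 30618


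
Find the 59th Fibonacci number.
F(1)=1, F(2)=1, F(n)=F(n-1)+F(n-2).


Fibonacci sequence: 1, 1, 2, 3, 5, 8, 13, 21, 34, 55, 89, ...
F(59) = 956722026041

F(59) = 956722026041


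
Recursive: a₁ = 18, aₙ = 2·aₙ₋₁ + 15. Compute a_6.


Computing step by step:
a_1 = 18
a_2 = 51
a_3 = 117
a_4 = 249
a_5 = 513
a_6 = 1041


a_6 = 1041


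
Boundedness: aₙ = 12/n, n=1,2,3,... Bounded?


a₁ = 12, a₂ = 12/2, a₃ = 12/3, ...
0 < aₙ ≤ 12 for all n ≥ 1
Lower bound: 0, Upper bound: 12
The sequence IS bounded

Bounded (0 < aₙ ≤ 12)


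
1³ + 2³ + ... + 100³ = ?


n(n+1)/2 = 100×101/2 = 5050
Σk³ = 5050² = 25502500

Σk³ = 25502500


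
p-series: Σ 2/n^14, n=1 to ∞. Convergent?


p-series test: Σ c/n^p converges if p > 1, diverges if p ≤ 1 (constant c > 0 doesn't affect convergence).
p = 14
14 > 1 → CONVERGES

Converges (p = 14 > 1)


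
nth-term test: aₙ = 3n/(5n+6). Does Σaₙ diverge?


lim(n→∞) 3n/(5n+6) = 3/5 = 3/5  (divide numerator and denominator by n)
lim aₙ = 3/5 ≠ 0 → series DIVERGES

Diverges (lim aₙ = 3/5 ≠ 0)


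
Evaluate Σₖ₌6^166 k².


Σₖ₌6^166 k² = Σₖ₌₁^166 k² − Σₖ₌₁^5 k²
= 166·167·333/6 − 5·6·11/6
= 1538571 − 55 = 1538516

Σk² = 1538516


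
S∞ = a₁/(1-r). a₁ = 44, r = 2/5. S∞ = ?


S∞ = a₁/(1-r) = 44/(1 - 2/5)
= 44/(3/5)
= 220/3

S∞ = 220/3


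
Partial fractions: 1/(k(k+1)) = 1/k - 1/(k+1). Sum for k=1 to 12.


1/(k(k+1)) = 1/k - 1/(k+1) (partial fractions)
Telescoping: Σ = 1 - 1/13 = 12/13

Sum = 12/13


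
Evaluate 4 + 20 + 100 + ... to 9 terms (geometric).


Sₙ = 4×(5^9 - 1)/(5 - 1)
= 4×(1953125 - 1)/4
= 4×1953124/4
= 1953124

S_9 = 1953124


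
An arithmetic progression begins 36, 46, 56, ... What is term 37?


aₙ = a₁ + (n-1)d
= 36 + (37-1)×10
= 36 + 360
= 396

a_37 = 396


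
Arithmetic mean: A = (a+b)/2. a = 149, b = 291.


AM = (149 + 291)/2 = 440/2 = 220

AM = 220


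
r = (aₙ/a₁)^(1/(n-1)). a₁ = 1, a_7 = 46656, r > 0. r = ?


r^(n-1) = aₙ/a₁
r^6 = 46656/1 = 46656
r = 46656^(1/6)
= ±6; taking r > 0 gives r = 6

r = 6


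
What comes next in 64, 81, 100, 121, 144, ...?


Pattern: perfect squares: n²
Terms: 64, 81, 100, 121, 144
Next term = 169

Next term = 169


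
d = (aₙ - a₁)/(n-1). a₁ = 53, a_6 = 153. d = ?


d = (aₙ - a₁)/(n-1)
= (153 - 53)/(6-1)
= 100/5 = 20

d = 20


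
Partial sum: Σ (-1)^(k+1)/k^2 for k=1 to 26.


S = 1 - 1/4 + 1/9 - 1/16 + 1/25 - 1/36 + 1/49 - 1/64 ± ...
= 0.8218
(Full series converges to +π²/12 ≈ +0.8225)

S_26 = 0.8218


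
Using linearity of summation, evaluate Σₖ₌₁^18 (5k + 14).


Σ(5k+14) = 5·Σk + 14·n
= 5·171 + 14·18
= 855 + 252 = 1107

Σ = 1107


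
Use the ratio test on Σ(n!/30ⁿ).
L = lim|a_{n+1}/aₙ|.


aₙ = n!/30^n
a_{n+1}/aₙ = (n+1)!/30^(n+1) × 30^n/n!
= (n+1)/30
L = lim(n→∞) (n+1)/30 = ∞
L > 1 → series DIVERGES

Diverges (ratio test: L = ∞ > 1)


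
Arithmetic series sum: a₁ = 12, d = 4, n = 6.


aₙ = 12 + (6-1)×4 = 32
Sₙ = n(a₁+aₙ)/2 = 6×(12+32)/2
= 6×44/2 = 132

S_6 = 132


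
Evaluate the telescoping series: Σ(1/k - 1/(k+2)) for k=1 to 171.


Telescoping with gap 2: two head and two tail terms survive.
= (1 + 1/2) - (1/172 + 1/173)
= 3/2 - 1/172 - 1/173 = 44289/29756

Sum = 44289/29756


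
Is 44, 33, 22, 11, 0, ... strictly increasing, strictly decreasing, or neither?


Differences: -11, -11, -11, -11
All differences < 0 → strictly DECREASING

Monotonically decreasing


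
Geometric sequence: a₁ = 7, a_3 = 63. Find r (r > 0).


r^(n-1) = aₙ/a₁
r^2 = 63/7 = 9
r = 9^(1/2)
= ±3; taking r > 0 gives r = 3

r = 3


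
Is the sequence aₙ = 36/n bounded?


a₁ = 36, a₂ = 36/2, a₃ = 36/3, ...
0 < aₙ ≤ 36 for all n ≥ 1
Lower bound: 0, Upper bound: 36
The sequence IS bounded

Bounded (0 < aₙ ≤ 36)


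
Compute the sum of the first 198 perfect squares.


n = 198
n(n+1)(2n+1)/6 = 198×199×397/6
= 15642594/6 = 2607099

Σk² = 2607099


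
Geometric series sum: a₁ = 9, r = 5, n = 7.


Sₙ = 9×(5^7 - 1)/(5 - 1)
= 9×(78125 - 1)/4
= 9×78124/4
= 175779

S_7 = 175779


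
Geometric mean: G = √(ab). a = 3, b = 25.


GM = √(3×25) = √75 = 8.6603

GM = 8.6603


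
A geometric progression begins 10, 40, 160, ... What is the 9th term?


aₙ = a₁·r^(n-1)
= 10×4^8
= 10×65536
= 655360

a_9 = 655360


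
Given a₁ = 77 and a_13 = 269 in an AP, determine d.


d = (aₙ - a₁)/(n-1)
= (269 - 77)/(13-1)
= 192/12 = 16

d = 16


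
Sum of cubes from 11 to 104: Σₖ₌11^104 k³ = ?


Σₖ₌11^104 k³ = [104·105/2]² − [10·11/2]²
= 29811600 − 3025 = 29808575

Σk³ = 29808575


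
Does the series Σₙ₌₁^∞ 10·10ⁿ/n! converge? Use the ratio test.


aₙ = 10·10^n/n!
a_{n+1}/aₙ = 10^(n+1)/(n+1)! × n!/10^n  (constant 10 cancels)
= 10/(n+1)
L = lim(n→∞) 10/(n+1) = 0
L < 1 → series CONVERGES

Converges (ratio test: L = 0 < 1)


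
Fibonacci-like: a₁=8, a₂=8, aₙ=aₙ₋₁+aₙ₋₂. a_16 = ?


Computing iteratively: 8, 8, 16, 24, 40, 64, 104, 168, 272, 440, 712, 1152, ...
a_16 = 7896

a_16 = 7896


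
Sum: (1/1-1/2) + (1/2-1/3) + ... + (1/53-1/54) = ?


Telescoping: adjacent terms cancel.
= 1/1 - 1/54
= 1 - 1/54 = 53/54

Sum = 53/54


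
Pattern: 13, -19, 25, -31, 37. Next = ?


Pattern: alternating sign, magnitude arithmetic (d=6)
Terms: 13, -19, 25, -31, 37
Next term = -43

Next term = -43


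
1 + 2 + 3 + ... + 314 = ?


n(n+1)/2 = 314×315/2 = 98910/2 = 49455

Σk = 49455


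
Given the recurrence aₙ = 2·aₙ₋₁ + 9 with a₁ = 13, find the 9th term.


Computing step by step:
a_1 = 13
a_2 = 35
a_3 = 79
a_4 = 167
a_5 = 343
a_6 = 695
a_7 = 1399
a_8 = 2807
a_9 = 5623


a_9 = 5623


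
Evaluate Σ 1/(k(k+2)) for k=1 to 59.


1/(k(k+2)) = (1/2)·(1/k - 1/(k+2)) (partial fractions)
Telescoping: Σ = (1/2)·(1 + 1/2 - 1/60 - 1/61) = 5369/7320

Sum = 5369/7320


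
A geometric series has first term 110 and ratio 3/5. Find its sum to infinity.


S∞ = a₁/(1-r) = 110/(1 - 3/5)
= 110/(2/5)
= 275

S∞ = 275


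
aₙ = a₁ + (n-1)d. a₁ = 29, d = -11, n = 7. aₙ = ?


aₙ = a₁ + (n-1)d
= 29 + (7-1)×-11
= 29 - 66
= -37

a_7 = -37


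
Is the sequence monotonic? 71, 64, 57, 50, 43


Differences: -7, -7, -7, -7
All differences < 0 → strictly DECREASING

Monotonically decreasing


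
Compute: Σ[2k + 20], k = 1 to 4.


Σ(2k+20) = 2·Σk + 20·n
= 2·10 + 20·4
= 20 + 80 = 100

Σ = 100


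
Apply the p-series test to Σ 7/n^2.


p-series test: Σ c/n^p converges if p > 1, diverges if p ≤ 1 (constant c > 0 doesn't affect convergence).
p = 2
2 > 1 → CONVERGES

Converges (p = 2 > 1)


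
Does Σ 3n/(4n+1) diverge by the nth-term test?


lim(n→∞) 3n/(4n+1) = 3/4 = 3/4  (divide numerator and denominator by n)
lim aₙ = 3/4 ≠ 0 → series DIVERGES

Diverges (lim aₙ = 3/4 ≠ 0)


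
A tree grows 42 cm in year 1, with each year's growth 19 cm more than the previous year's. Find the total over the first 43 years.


aₙ = 42 + (43-1)×19 = 840
Sₙ = n(a₁+aₙ)/2 = 43×(42+840)/2
= 43×882/2 = 18963

S_43 = 18963


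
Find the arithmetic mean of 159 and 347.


AM = (159 + 347)/2 = 506/2 = 253

AM = 253


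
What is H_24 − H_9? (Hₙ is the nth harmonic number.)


Σₖ₌10^24 1/k = 1/10 + 1/11 + 1/12 + ... + 1/24
= 5070400799/5354228880
≈ 0.947

Sum = 5070400799/5354228880 ≈ 0.947


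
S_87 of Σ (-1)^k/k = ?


S = -1 + 1/2 - 1/3 + 1/4 - 1/5 + 1/6 - 1/7 + 1/8 ± ...
= -0.6989
(Full series converges to -ln(2) ≈ -0.6931)

S_87 = -0.6989


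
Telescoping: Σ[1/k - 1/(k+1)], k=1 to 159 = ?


Telescoping: adjacent terms cancel.
= 1/1 - 1/160
= 1 - 1/160 = 159/160

Sum = 159/160


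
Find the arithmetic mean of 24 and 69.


AM = (24 + 69)/2 = 93/2 = 46.5

AM = 46.5


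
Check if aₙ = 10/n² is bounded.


a₁ = 10, a₂ = 10/4, a₃ = 10/9, ...
0 < aₙ ≤ 10 for all n ≥ 1
The sequence IS bounded

Bounded (0 < aₙ ≤ 10)


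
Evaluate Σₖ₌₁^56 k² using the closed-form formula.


n = 56
n(n+1)(2n+1)/6 = 56×57×113/6
= 360696/6 = 60116

Σk² = 60116


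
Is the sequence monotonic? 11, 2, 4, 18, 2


Differences: -9, 2, 14, -16
Difference at position 2 is +2 (> 0) but position 1 is -9 (< 0) — sequence both rises and falls
→ NOT monotonic

Not monotonic


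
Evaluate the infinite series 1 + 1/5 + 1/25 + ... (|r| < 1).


S∞ = a₁/(1-r) = 1/(1 - 1/5)
= 1/(4/5)
= 5/4

S∞ = 5/4


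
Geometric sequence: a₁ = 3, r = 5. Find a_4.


aₙ = a₁·r^(n-1)
= 3×5^3
= 3×125
= 375

a_4 = 375


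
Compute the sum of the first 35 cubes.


n(n+1)/2 = 35×36/2 = 630
Σk³ = 630² = 396900

Σk³ = 396900


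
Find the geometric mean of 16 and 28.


GM = √(16×28) = √448 = 21.166

GM = 21.166


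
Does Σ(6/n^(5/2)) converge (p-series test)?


p-series test: Σ c/n^p converges if p > 1, diverges if p ≤ 1 (constant c > 0 doesn't affect convergence).
p = 5/2
5/2 > 1 → CONVERGES

Converges (p = 5/2 > 1)


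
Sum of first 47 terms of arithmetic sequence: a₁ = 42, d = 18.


aₙ = 42 + (47-1)×18 = 870
Sₙ = n(a₁+aₙ)/2 = 47×(42+870)/2
= 47×912/2 = 21432

S_47 = 21432


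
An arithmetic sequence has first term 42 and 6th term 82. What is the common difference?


d = (aₙ - a₁)/(n-1)
= (82 - 42)/(6-1)
= 40/5 = 8

d = 8


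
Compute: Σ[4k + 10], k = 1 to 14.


Σ(4k+10) = 4·Σk + 10·n
= 4·105 + 10·14
= 420 + 140 = 560

Σ = 560


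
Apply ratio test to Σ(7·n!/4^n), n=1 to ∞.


aₙ = 7·n!/4^n
a_{n+1}/aₙ = (n+1)!/4^(n+1) × 4^n/n!  (constant 7 cancels)
= (n+1)/4
L = lim(n→∞) (n+1)/4 = ∞
L > 1 → series DIVERGES

Diverges (ratio test: L = ∞ > 1)


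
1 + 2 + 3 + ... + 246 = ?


n(n+1)/2 = 246×247/2 = 60762/2 = 30381

Σk = 30381


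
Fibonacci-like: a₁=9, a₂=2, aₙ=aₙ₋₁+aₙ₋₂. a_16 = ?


Computing iteratively: 9, 2, 11, 13, 24, 37, 61, 98, 159, 257, 416, 673, ...
a_16 = 4613

a_16 = 4613


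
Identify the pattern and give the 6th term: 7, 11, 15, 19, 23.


Pattern: arithmetic (d=4)
Terms: 7, 11, 15, 19, 23
Next term = 27

Next term = 27


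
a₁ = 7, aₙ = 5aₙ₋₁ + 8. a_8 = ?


Computing step by step:
a_1 = 7
a_2 = 43
a_3 = 223
a_4 = 1123
a_5 = 5623
a_6 = 28123
a_7 = 140623
a_8 = 703123


a_8 = 703123


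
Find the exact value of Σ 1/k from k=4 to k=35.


Σₖ₌4^35 1/k = 1/4 + 1/5 + 1/6 + ... + 1/35
= 30370011182509/13127595717600
≈ 2.3134

Sum = 30370011182509/13127595717600 ≈ 2.3134


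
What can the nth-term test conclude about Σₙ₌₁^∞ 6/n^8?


lim(n→∞) 6/n^8 = 0
lim aₙ = 0 → nth-term test is INCONCLUSIVE
(Need other tests; this is actually a convergent p-series with p=8 > 1)

Inconclusive (lim aₙ = 0; need another test)


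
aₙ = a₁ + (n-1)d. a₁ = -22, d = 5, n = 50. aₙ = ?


aₙ = a₁ + (n-1)d
= -22 + (50-1)×5
= -22 + 245
= 223

a_50 = 223


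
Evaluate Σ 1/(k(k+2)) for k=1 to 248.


1/(k(k+2)) = (1/2)·(1/k - 1/(k+2)) (partial fractions)
Telescoping: Σ = (1/2)·(1 + 1/2 - 1/249 - 1/250) = 23219/31125

Sum = 23219/31125


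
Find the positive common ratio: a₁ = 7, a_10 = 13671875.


r^(n-1) = aₙ/a₁
r^9 = 13671875/7 = 1953125
r = 1953125^(1/9)
= 5

r = 5


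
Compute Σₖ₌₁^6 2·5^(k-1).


Sₙ = 2×(5^6 - 1)/(5 - 1)
= 2×(15625 - 1)/4
= 2×15624/4
= 7812

S_6 = 7812


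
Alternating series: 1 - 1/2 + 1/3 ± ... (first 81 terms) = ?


S = 1 - 1/2 + 1/3 - 1/4 + 1/5 - 1/6 + 1/7 - 1/8 ± ...
= 0.6993
(Full series converges to +ln(2) ≈ +0.6931)

S_81 = 0.6993


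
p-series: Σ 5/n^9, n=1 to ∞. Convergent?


p-series test: Σ c/n^p converges if p > 1, diverges if p ≤ 1 (constant c > 0 doesn't affect convergence).
p = 9
9 > 1 → CONVERGES

Converges (p = 9 > 1)


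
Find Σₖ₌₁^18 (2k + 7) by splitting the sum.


Σ(2k+7) = 2·Σk + 7·n
= 2·171 + 7·18
= 342 + 126 = 468

Σ = 468


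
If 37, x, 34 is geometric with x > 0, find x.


GM = √(37×34) = √1258 = 35.4683

GM = 35.4683


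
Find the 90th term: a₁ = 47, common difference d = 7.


aₙ = a₁ + (n-1)d
= 47 + (90-1)×7
= 47 + 623
= 670

a_90 = 670


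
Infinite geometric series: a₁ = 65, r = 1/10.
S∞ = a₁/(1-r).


S∞ = a₁/(1-r) = 65/(1 - 1/10)
= 65/(9/10)
= 650/9

S∞ = 650/9


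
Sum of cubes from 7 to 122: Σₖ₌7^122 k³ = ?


Σₖ₌7^122 k³ = [122·123/2]² − [6·7/2]²
= 56295009 − 441 = 56294568

Σk³ = 56294568


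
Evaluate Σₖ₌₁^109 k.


n(n+1)/2 = 109×110/2 = 11990/2 = 5995

Σk = 5995


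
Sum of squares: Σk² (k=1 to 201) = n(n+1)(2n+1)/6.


n = 201
n(n+1)(2n+1)/6 = 201×202×403/6
= 16362606/6 = 2727101

Σk² = 2727101


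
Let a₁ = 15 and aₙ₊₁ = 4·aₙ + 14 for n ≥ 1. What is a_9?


Computing step by step:
a_1 = 15
a_2 = 74
a_3 = 310
a_4 = 1254
a_5 = 5030
a_6 = 20134
a_7 = 80550
a_8 = 322214
a_9 = 1288870


a_9 = 1288870


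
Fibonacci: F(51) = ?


Fibonacci sequence: 1, 1, 2, 3, 5, 8, 13, 21, 34, 55, 89, ...
F(51) = 20365011074

F(51) = 20365011074


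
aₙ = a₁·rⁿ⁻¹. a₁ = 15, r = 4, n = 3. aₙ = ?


aₙ = a₁·r^(n-1)
= 15×4^2
= 15×16
= 240

a_3 = 240


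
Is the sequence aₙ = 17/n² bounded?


a₁ = 17, a₂ = 17/4, a₃ = 17/9, ...
0 < aₙ ≤ 17 for all n ≥ 1
The sequence IS bounded

Bounded (0 < aₙ ≤ 17)


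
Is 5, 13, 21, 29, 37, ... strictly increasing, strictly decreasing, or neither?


Differences: 8, 8, 8, 8
All differences > 0 → strictly INCREASING

Monotonically increasing


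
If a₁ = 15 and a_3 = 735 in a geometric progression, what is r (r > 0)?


r^(n-1) = aₙ/a₁
r^2 = 735/15 = 49
r = 49^(1/2)
= ±7; taking r > 0 gives r = 7

r = 7


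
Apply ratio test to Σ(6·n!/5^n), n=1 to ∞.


aₙ = 6·n!/5^n
a_{n+1}/aₙ = (n+1)!/5^(n+1) × 5^n/n!  (constant 6 cancels)
= (n+1)/5
L = lim(n→∞) (n+1)/5 = ∞
L > 1 → series DIVERGES

Diverges (ratio test: L = ∞ > 1)


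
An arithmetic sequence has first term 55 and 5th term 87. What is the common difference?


d = (aₙ - a₁)/(n-1)
= (87 - 55)/(5-1)
= 32/4 = 8

d = 8


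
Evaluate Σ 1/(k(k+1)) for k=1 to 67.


1/(k(k+1)) = 1/k - 1/(k+1) (partial fractions)
Telescoping: Σ = 1 - 1/68 = 67/68

Sum = 67/68


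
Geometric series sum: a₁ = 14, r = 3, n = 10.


Sₙ = 14×(3^10 - 1)/(3 - 1)
= 14×(59049 - 1)/2
= 14×59048/2
= 413336

S_10 = 413336


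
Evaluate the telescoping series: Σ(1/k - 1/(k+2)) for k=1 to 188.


Telescoping with gap 2: two head and two tail terms survive.
= (1 + 1/2) - (1/189 + 1/190)
= 3/2 - 1/189 - 1/190 = 26743/17955

Sum = 26743/17955


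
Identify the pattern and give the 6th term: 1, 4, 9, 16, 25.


Pattern: perfect squares: n²
Terms: 1, 4, 9, 16, 25
Next term = 36

Next term = 36


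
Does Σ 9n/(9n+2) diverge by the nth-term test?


lim(n→∞) 9n/(9n+2) = 9/9 = 1  (divide numerator and denominator by n)
lim aₙ = 1 ≠ 0 → series DIVERGES

Diverges (lim aₙ = 1 ≠ 0)


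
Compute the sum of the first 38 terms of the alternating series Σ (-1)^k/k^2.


S = -1 + 1/4 - 1/9 + 1/16 - 1/25 + 1/36 - 1/49 + 1/64 ± ...
= -0.8221
(Full series converges to -π²/12 ≈ -0.8225)

S_38 = -0.8221


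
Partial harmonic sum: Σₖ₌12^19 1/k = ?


Σₖ₌12^19 1/k = 1/12 + 1/13 + 1/14 + 1/15 + 1/16 + 1/17 + 1/18 + 1/19
= 11171129/21162960
≈ 0.5279

Sum = 11171129/21162960 ≈ 0.5279


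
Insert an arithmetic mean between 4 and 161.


AM = (4 + 161)/2 = 165/2 = 82.5

AM = 82.5


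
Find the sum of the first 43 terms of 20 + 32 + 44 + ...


aₙ = 20 + (43-1)×12 = 524
Sₙ = n(a₁+aₙ)/2 = 43×(20+524)/2
= 43×544/2 = 11696

S_43 = 11696


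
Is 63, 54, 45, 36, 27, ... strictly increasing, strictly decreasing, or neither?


Differences: -9, -9, -9, -9
All differences < 0 → strictly DECREASING

Monotonically decreasing


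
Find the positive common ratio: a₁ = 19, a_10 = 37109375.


r^(n-1) = aₙ/a₁
r^9 = 37109375/19 = 1953125
r = 1953125^(1/9)
= 5

r = 5


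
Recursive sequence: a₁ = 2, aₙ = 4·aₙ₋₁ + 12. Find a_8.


Computing step by step:
a_1 = 2
a_2 = 20
a_3 = 92
a_4 = 380
a_5 = 1532
a_6 = 6140
a_7 = 24572
a_8 = 98300


a_8 = 98300


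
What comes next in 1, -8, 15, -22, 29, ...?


Pattern: alternating sign, magnitude arithmetic (d=7)
Terms: 1, -8, 15, -22, 29
Next term = -36

Next term = -36


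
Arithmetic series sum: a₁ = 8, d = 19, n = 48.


aₙ = 8 + (48-1)×19 = 901
Sₙ = n(a₁+aₙ)/2 = 48×(8+901)/2
= 48×909/2 = 21816

S_48 = 21816


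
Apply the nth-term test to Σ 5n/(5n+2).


lim(n→∞) 5n/(5n+2) = 5/5 = 1  (divide numerator and denominator by n)
lim aₙ = 1 ≠ 0 → series DIVERGES

Diverges (lim aₙ = 1 ≠ 0)


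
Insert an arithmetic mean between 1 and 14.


AM = (1 + 14)/2 = 15/2 = 7.5

AM = 7.5


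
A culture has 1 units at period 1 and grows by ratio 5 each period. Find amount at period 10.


aₙ = a₁·r^(n-1)
= 1×5^9
= 1×1953125
= 1953125

a_10 = 1953125


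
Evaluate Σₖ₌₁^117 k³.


n(n+1)/2 = 117×118/2 = 6903
Σk³ = 6903² = 47651409

Σk³ = 47651409


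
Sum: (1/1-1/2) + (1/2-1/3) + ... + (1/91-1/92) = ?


Telescoping: adjacent terms cancel.
= 1/1 - 1/92
= 1 - 1/92 = 91/92

Sum = 91/92


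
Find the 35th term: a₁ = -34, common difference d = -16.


aₙ = a₁ + (n-1)d
= -34 + (35-1)×-16
= -34 - 544
= -578

a_35 = -578


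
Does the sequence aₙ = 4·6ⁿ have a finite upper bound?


aₙ = 4·6ⁿ → as n→∞, aₙ→∞ (since base 6 > 1)
No finite upper bound exists
The sequence is UNBOUNDED

Unbounded (aₙ → ∞ as n → ∞)


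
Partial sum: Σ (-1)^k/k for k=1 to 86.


S = -1 + 1/2 - 1/3 + 1/4 - 1/5 + 1/6 - 1/7 + 1/8 ± ...
= -0.6874
(Full series converges to -ln(2) ≈ -0.6931)

S_86 = -0.6874


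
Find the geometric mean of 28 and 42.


GM = √(28×42) = √1176 = 34.2929

GM = 34.2929


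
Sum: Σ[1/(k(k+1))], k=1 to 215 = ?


1/(k(k+1)) = 1/k - 1/(k+1) (partial fractions)
Telescoping: Σ = 1 - 1/216 = 215/216

Sum = 215/216


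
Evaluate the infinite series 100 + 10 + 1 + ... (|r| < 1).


S∞ = a₁/(1-r) = 100/(1 - 1/10)
= 100/(9/10)
= 1000/9

S∞ = 1000/9


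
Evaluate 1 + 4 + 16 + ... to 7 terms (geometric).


Sₙ = 1×(4^7 - 1)/(4 - 1)
= 1×(16384 - 1)/3
= 1×16383/3
= 5461

S_7 = 5461


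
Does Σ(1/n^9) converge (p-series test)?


p-series test: Σ c/n^p converges if p > 1, diverges if p ≤ 1 (constant c > 0 doesn't affect convergence).
p = 9
9 > 1 → CONVERGES

Converges (p = 9 > 1)


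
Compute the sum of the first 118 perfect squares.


n = 118
n(n+1)(2n+1)/6 = 118×119×237/6
= 3327954/6 = 554659

Σk² = 554659


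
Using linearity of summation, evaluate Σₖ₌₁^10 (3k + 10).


Σ(3k+10) = 3·Σk + 10·n
= 3·55 + 10·10
= 165 + 100 = 265

Σ = 265


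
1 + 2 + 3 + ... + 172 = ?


n(n+1)/2 = 172×173/2 = 29756/2 = 14878

Σk = 14878


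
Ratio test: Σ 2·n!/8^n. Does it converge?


aₙ = 2·n!/8^n
a_{n+1}/aₙ = (n+1)!/8^(n+1) × 8^n/n!  (constant 2 cancels)
= (n+1)/8
L = lim(n→∞) (n+1)/8 = ∞
L > 1 → series DIVERGES

Diverges (ratio test: L = ∞ > 1)


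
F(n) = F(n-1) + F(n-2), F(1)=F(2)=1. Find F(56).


Fibonacci sequence: 1, 1, 2, 3, 5, 8, 13, 21, 34, 55, 89, ...
F(56) = 225851433717

F(56) = 225851433717


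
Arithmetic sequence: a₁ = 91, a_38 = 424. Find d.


d = (aₙ - a₁)/(n-1)
= (424 - 91)/(38-1)
= 333/37 = 9

d = 9


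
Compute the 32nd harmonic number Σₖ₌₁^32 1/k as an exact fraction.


H_32 = 1/1 + 1/2 + 1/3 + ... + 1/32
= 586061125622639/144403552893600
≈ 4.0585

H_32 = 586061125622639/144403552893600 ≈ 4.0585


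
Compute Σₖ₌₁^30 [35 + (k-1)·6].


aₙ = 35 + (30-1)×6 = 209
Sₙ = n(a₁+aₙ)/2 = 30×(35+209)/2
= 30×244/2 = 3660

S_30 = 3660


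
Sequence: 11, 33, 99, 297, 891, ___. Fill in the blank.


Pattern: geometric (r=3)
Terms: 11, 33, 99, 297, 891
Next term = 2673

Next term = 2673


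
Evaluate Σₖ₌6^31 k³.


Σₖ₌6^31 k³ = [31·32/2]² − [5·6/2]²
= 246016 − 225 = 245791

Σk³ = 245791


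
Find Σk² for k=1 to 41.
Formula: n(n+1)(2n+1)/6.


n = 41
n(n+1)(2n+1)/6 = 41×42×83/6
= 142926/6 = 23821

Σk² = 23821


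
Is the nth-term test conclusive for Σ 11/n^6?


lim(n→∞) 11/n^6 = 0
lim aₙ = 0 → nth-term test is INCONCLUSIVE
(Need other tests; this is actually a convergent p-series with p=6 > 1)

Inconclusive (lim aₙ = 0; need another test)


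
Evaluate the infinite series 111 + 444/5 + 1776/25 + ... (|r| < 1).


S∞ = a₁/(1-r) = 111/(1 - 4/5)
= 111/(1/5)
= 555

S∞ = 555


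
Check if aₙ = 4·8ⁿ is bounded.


aₙ = 4·8ⁿ → as n→∞, aₙ→∞ (since base 8 > 1)
No finite upper bound exists
The sequence is UNBOUNDED

Unbounded (aₙ → ∞ as n → ∞)


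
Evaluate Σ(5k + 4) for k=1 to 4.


Σ(5k+4) = 5·Σk + 4·n
= 5·10 + 4·4
= 50 + 16 = 66

Σ = 66


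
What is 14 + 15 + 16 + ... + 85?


Σₖ₌14^85 k = Σₖ₌₁^85 k − Σₖ₌₁^13 k
= 85·86/2 − 13·14/2
= 3655 − 91 = 3564

Σk = 3564


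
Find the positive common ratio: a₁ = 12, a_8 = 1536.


r^(n-1) = aₙ/a₁
r^7 = 1536/12 = 128
r = 128^(1/7)
= 2

r = 2


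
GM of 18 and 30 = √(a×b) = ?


GM = √(18×30) = √540 = 23.2379

GM = 23.2379


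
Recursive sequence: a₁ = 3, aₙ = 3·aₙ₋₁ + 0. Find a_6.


Computing step by step:
a_1 = 3
a_2 = 9
a_3 = 27
a_4 = 81
a_5 = 243
a_6 = 729


a_6 = 729


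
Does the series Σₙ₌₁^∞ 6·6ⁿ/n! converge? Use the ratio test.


aₙ = 6·6^n/n!
a_{n+1}/aₙ = 6^(n+1)/(n+1)! × n!/6^n  (constant 6 cancels)
= 6/(n+1)
L = lim(n→∞) 6/(n+1) = 0
L < 1 → series CONVERGES

Converges (ratio test: L = 0 < 1)


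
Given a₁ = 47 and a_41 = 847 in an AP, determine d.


d = (aₙ - a₁)/(n-1)
= (847 - 47)/(41-1)
= 800/40 = 20

d = 20


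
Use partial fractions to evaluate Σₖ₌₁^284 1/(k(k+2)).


1/(k(k+2)) = (1/2)·(1/k - 1/(k+2)) (partial fractions)
Telescoping: Σ = (1/2)·(1 + 1/2 - 1/285 - 1/286) = 60847/81510

Sum = 60847/81510


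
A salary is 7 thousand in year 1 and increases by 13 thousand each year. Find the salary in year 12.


aₙ = a₁ + (n-1)d
= 7 + (12-1)×13
= 7 + 143
= 150

a_12 = 150


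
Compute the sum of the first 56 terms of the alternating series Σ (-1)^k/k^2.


S = -1 + 1/4 - 1/9 + 1/16 - 1/25 + 1/36 - 1/49 + 1/64 ± ...
= -0.8223
(Full series converges to -π²/12 ≈ -0.8225)

S_56 = -0.8223


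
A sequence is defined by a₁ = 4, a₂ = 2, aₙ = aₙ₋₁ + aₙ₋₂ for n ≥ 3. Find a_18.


Computing iteratively: 4, 2, 6, 8, 14, 22, 36, 58, 94, 152, 246, 398, ...
a_18 = 7142

a_18 = 7142


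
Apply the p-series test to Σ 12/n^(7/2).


p-series test: Σ c/n^p converges if p > 1, diverges if p ≤ 1 (constant c > 0 doesn't affect convergence).
p = 7/2
7/2 > 1 → CONVERGES

Converges (p = 7/2 > 1)


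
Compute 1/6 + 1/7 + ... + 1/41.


Σₖ₌6^41 1/k = 1/6 + 1/7 + 1/8 + ... + 1/41
= 40219449830612693/19914562703599200
≈ 2.0196

Sum = 40219449830612693/19914562703599200 ≈ 2.0196


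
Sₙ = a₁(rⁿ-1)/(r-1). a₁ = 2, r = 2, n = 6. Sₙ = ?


Sₙ = 2×(2^6 - 1)/(2 - 1)
= 2×(64 - 1)/1
= 2×63/1
= 126

S_6 = 126


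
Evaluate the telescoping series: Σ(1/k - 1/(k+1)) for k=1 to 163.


Telescoping: adjacent terms cancel.
= 1/1 - 1/164
= 1 - 1/164 = 163/164

Sum = 163/164


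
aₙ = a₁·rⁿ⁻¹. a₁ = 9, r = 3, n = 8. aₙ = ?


aₙ = a₁·r^(n-1)
= 9×3^7
= 9×2187
= 19683

a_8 = 19683


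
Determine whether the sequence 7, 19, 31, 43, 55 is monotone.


Differences: 12, 12, 12, 12
All differences > 0 → strictly INCREASING

Monotonically increasing


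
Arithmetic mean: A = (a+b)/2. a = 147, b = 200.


AM = (147 + 200)/2 = 347/2 = 173.5

AM = 173.5


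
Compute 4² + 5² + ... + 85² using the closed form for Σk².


Σₖ₌4^85 k² = Σₖ₌₁^85 k² − Σₖ₌₁^3 k²
= 85·86·171/6 − 3·4·7/6
= 208335 − 14 = 208321

Σk² = 208321


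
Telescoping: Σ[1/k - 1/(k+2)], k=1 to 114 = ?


Telescoping with gap 2: two head and two tail terms survive.
= (1 + 1/2) - (1/115 + 1/116)
= 3/2 - 1/115 - 1/116 = 19779/13340

Sum = 19779/13340
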